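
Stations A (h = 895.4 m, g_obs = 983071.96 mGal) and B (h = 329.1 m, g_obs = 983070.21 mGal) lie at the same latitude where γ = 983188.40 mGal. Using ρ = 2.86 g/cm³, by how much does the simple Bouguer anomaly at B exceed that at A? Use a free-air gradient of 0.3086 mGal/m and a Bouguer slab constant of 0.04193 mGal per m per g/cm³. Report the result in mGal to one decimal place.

Δg_SB(A) = 983071.96 − 983188.40 + 0.3086×895.4 − 0.04193×2.86×895.4 = 52.50 mGal
Δg_SB(B) = 983070.21 − 983188.40 + 0.3086×329.1 − 0.04193×2.86×329.1 = -56.10 mGal
Difference = -56.10 − (52.50) = -108.60 mGal

-108.6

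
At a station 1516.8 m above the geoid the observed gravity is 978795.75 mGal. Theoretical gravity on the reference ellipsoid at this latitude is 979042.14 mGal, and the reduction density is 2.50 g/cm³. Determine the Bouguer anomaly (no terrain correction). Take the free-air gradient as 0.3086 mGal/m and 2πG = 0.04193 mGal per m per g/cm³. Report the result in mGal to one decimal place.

62.7

Free-air correction = 0.3086 × 1516.8 = 468.08 mGal
Free-air anomaly = 978795.75 − 979042.14 + (468.08) = 221.69 mGal
Bouguer slab correction = 0.04193 × 2.50 × 1516.8 = 159.00 mGal
Simple Bouguer anomaly = 221.69 − (159.00) = 62.69 mGal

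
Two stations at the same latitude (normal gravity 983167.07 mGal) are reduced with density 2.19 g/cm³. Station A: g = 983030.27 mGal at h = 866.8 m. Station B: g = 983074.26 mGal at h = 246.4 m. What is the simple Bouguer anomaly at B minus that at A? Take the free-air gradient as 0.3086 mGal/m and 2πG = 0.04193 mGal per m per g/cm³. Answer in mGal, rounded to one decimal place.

Δg_SB(A) = 983030.27 − 983167.07 + 0.3086×866.8 − 0.04193×2.19×866.8 = 51.10 mGal
Δg_SB(B) = 983074.26 − 983167.07 + 0.3086×246.4 − 0.04193×2.19×246.4 = -39.40 mGal
Difference = -39.40 − (51.10) = -90.50 mGal

-90.5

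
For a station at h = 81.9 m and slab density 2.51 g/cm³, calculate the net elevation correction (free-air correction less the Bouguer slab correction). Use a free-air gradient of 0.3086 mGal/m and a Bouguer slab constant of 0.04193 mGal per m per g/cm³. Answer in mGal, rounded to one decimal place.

Combined gradient = 0.3086 − 0.04193 × 2.51 = 0.2033557 mGal/m
Combined elevation correction = 0.2033557 × 81.9 = 16.7 mGal

16.7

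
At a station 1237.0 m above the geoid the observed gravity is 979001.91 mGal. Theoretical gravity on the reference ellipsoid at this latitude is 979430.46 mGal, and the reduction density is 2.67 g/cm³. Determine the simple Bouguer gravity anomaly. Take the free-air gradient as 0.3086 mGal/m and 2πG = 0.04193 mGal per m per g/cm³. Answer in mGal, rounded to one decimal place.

-185.3

Free-air correction = 0.3086 × 1237.0 = 381.74 mGal
Free-air anomaly = 979001.91 − 979430.46 + (381.74) = -46.81 mGal
Bouguer slab correction = 0.04193 × 2.67 × 1237.0 = 138.49 mGal
Simple Bouguer anomaly = -46.81 − (138.49) = -185.30 mGal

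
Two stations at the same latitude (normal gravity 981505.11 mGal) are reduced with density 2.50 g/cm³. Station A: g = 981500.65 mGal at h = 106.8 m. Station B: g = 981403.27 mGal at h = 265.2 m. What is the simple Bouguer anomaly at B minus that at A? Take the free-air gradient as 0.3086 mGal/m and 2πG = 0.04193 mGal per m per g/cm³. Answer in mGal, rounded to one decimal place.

-65.1

Δg_SB(A) = 981500.65 − 981505.11 + 0.3086×106.8 − 0.04193×2.50×106.8 = 17.30 mGal
Δg_SB(B) = 981403.27 − 981505.11 + 0.3086×265.2 − 0.04193×2.50×265.2 = -47.80 mGal
Difference = -47.80 − (17.30) = -65.10 mGal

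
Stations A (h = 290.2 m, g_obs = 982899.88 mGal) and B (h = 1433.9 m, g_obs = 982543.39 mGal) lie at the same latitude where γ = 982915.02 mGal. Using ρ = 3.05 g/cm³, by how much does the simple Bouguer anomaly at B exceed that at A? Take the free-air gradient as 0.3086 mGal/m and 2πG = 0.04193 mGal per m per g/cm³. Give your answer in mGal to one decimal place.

Δg_SB(A) = 982899.88 − 982915.02 + 0.3086×290.2 − 0.04193×3.05×290.2 = 37.30 mGal
Δg_SB(B) = 982543.39 − 982915.02 + 0.3086×1433.9 − 0.04193×3.05×1433.9 = -112.50 mGal
Difference = -112.50 − (37.30) = -149.80 mGal

-149.8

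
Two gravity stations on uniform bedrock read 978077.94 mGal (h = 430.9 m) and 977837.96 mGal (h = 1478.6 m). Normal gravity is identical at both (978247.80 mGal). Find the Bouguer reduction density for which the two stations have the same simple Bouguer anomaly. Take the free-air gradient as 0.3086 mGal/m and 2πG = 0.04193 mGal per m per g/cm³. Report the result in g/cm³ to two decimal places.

1.90

Δg_obs = 977837.96 − 978077.94 = -239.98 mGal over Δh = 1478.6 − 430.9 = 1047.7 m
Equal Bouguer anomalies ⇒ Δg_obs + (0.3086 − 0.04193ρ)·Δh = 0
0.3086 − 0.04193ρ = −Δg_obs/Δh = 0.22905
ρ = (0.3086 − 0.22905) / 0.04193 = 1.90 g/cm³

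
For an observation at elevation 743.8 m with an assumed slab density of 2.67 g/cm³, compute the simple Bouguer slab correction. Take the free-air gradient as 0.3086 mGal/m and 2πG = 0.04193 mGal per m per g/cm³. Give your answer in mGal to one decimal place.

83.3

Bouguer slab correction = 0.04193 × 2.67 × 743.8 = 83.3 mGal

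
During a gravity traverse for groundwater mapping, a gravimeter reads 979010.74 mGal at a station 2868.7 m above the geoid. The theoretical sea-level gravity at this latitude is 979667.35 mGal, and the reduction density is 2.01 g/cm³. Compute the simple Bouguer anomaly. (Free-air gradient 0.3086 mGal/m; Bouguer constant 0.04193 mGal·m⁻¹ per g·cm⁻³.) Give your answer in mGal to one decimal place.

Free-air correction = 0.3086 × 2868.7 = 885.28 mGal
Free-air anomaly = 979010.74 − 979667.35 + (885.28) = 228.67 mGal
Bouguer slab correction = 0.04193 × 2.01 × 2868.7 = 241.77 mGal
Simple Bouguer anomaly = 228.67 − (241.77) = -13.10 mGal

-13.1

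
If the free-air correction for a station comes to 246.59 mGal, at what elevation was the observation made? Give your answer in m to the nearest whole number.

h = 246.59 / 0.3086 = 799.06 m

799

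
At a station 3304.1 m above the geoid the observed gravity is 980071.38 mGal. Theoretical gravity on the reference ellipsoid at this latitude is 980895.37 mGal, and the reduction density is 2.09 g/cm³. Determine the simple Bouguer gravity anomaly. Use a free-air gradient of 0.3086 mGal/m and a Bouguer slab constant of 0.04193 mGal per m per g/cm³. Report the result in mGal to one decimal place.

-93.9

Free-air correction = 0.3086 × 3304.1 = 1019.65 mGal
Free-air anomaly = 980071.38 − 980895.37 + (1019.65) = 195.66 mGal
Bouguer slab correction = 0.04193 × 2.09 × 3304.1 = 289.55 mGal
Simple Bouguer anomaly = 195.66 − (289.55) = -93.89 mGal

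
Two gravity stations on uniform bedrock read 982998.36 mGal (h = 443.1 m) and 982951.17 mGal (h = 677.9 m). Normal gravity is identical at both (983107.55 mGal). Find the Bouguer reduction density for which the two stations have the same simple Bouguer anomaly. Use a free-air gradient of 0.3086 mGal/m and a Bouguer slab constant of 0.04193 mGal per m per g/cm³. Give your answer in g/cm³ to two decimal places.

Δg_obs = 982951.17 − 982998.36 = -47.19 mGal over Δh = 677.9 − 443.1 = 234.8 m
Equal Bouguer anomalies ⇒ Δg_obs + (0.3086 − 0.04193ρ)·Δh = 0
0.3086 − 0.04193ρ = −Δg_obs/Δh = 0.20098
ρ = (0.3086 − 0.20098) / 0.04193 = 2.57 g/cm³

2.57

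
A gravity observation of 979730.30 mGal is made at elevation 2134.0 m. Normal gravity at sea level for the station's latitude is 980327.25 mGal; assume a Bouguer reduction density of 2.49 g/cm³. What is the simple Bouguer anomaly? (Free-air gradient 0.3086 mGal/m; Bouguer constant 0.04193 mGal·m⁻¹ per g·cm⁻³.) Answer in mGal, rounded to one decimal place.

Free-air correction = 0.3086 × 2134.0 = 658.55 mGal
Free-air anomaly = 979730.30 − 980327.25 + (658.55) = 61.60 mGal
Bouguer slab correction = 0.04193 × 2.49 × 2134.0 = 222.80 mGal
Simple Bouguer anomaly = 61.60 − (222.80) = -161.20 mGal

-161.2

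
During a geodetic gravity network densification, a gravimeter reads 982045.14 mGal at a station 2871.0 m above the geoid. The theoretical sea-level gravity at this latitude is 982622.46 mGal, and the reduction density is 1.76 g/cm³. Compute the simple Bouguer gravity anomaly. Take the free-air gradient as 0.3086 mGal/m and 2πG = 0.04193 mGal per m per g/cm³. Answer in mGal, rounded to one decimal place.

96.8

Free-air correction = 0.3086 × 2871.0 = 885.99 mGal
Free-air anomaly = 982045.14 − 982622.46 + (885.99) = 308.67 mGal
Bouguer slab correction = 0.04193 × 1.76 × 2871.0 = 211.87 mGal
Simple Bouguer anomaly = 308.67 − (211.87) = 96.80 mGal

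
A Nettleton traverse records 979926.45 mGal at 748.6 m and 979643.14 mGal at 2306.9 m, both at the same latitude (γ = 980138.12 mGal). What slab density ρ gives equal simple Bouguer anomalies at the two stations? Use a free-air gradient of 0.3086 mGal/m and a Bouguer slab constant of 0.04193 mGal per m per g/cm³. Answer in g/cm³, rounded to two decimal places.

3.02

Δg_obs = 979643.14 − 979926.45 = -283.31 mGal over Δh = 2306.9 − 748.6 = 1558.3 m
Equal Bouguer anomalies ⇒ Δg_obs + (0.3086 − 0.04193ρ)·Δh = 0
0.3086 − 0.04193ρ = −Δg_obs/Δh = 0.18181
ρ = (0.3086 − 0.18181) / 0.04193 = 3.02 g/cm³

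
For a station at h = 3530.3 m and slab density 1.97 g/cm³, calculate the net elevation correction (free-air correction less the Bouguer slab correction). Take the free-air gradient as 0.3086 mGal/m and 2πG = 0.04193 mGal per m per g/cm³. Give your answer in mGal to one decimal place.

Combined gradient = 0.3086 − 0.04193 × 1.97 = 0.2259979 mGal/m
Combined elevation correction = 0.2259979 × 3530.3 = 797.8 mGal

797.8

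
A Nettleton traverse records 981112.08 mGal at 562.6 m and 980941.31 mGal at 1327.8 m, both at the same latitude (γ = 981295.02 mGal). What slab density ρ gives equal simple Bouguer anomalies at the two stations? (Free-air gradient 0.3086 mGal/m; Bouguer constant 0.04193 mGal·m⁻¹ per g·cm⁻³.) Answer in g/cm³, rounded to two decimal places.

Δg_obs = 980941.31 − 981112.08 = -170.77 mGal over Δh = 1327.8 − 562.6 = 765.2 m
Equal Bouguer anomalies ⇒ Δg_obs + (0.3086 − 0.04193ρ)·Δh = 0
0.3086 − 0.04193ρ = −Δg_obs/Δh = 0.22317
ρ = (0.3086 − 0.22317) / 0.04193 = 2.04 g/cm³

2.04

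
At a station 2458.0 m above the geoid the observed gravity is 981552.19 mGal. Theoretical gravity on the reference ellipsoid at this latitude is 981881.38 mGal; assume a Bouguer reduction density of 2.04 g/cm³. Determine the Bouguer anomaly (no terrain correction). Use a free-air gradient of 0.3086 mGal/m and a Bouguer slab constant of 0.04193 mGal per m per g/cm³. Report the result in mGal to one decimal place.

Free-air correction = 0.3086 × 2458.0 = 758.54 mGal
Free-air anomaly = 981552.19 − 981881.38 + (758.54) = 429.35 mGal
Bouguer slab correction = 0.04193 × 2.04 × 2458.0 = 210.25 mGal
Simple Bouguer anomaly = 429.35 − (210.25) = 219.10 mGal

219.1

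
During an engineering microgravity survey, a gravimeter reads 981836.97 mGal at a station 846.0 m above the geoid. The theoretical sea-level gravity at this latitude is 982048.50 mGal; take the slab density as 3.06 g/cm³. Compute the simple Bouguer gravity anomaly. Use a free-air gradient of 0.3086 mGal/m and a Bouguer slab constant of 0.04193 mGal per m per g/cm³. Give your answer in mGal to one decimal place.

Free-air correction = 0.3086 × 846.0 = 261.08 mGal
Free-air anomaly = 981836.97 − 982048.50 + (261.08) = 49.55 mGal
Bouguer slab correction = 0.04193 × 3.06 × 846.0 = 108.55 mGal
Simple Bouguer anomaly = 49.55 − (108.55) = -59.00 mGal

-59.0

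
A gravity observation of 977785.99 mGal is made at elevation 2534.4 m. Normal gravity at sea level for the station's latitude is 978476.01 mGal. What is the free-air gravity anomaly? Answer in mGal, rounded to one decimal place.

Free-air correction = 0.3086 × 2534.4 = 782.12 mGal
Free-air anomaly = 977785.99 − 978476.01 + (782.12) = 92.10 mGal

92.1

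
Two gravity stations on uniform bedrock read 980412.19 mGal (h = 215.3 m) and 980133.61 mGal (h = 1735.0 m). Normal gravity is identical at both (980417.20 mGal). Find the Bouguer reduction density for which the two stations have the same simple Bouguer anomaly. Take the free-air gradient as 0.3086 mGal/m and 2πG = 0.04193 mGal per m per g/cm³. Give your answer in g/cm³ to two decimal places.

2.99

Δg_obs = 980133.61 − 980412.19 = -278.58 mGal over Δh = 1735.0 − 215.3 = 1519.7 m
Equal Bouguer anomalies ⇒ Δg_obs + (0.3086 − 0.04193ρ)·Δh = 0
0.3086 − 0.04193ρ = −Δg_obs/Δh = 0.18331
ρ = (0.3086 − 0.18331) / 0.04193 = 2.99 g/cm³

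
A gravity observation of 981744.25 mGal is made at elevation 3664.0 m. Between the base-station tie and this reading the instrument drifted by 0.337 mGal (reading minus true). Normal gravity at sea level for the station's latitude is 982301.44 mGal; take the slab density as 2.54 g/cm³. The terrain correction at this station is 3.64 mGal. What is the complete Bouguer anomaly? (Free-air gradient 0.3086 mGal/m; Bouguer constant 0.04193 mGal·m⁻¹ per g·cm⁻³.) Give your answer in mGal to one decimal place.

186.6

Drift-corrected reading = 981744.25 − (0.337) = 981743.913 mGal
Free-air correction = 0.3086 × 3664.0 = 1130.71 mGal
Free-air anomaly = 981743.913 − 982301.44 + (1130.71) = 573.183 mGal
Bouguer slab correction = 0.04193 × 2.54 × 3664.0 = 390.22 mGal
Simple Bouguer anomaly = 573.183 − (390.22) = 182.963 mGal
Complete Bouguer anomaly = 182.963 + 3.64 = 186.603 mGal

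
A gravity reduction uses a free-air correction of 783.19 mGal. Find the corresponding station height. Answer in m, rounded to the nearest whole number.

2538

h = 783.19 / 0.3086 = 2537.88 m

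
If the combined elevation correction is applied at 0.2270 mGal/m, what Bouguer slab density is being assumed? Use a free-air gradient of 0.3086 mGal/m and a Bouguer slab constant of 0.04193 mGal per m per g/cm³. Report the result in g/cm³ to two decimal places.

1.95

0.2270 = 0.3086 − 0.04193 × ρ
ρ = (0.3086 − 0.2270) / 0.04193 = 1.95 g/cm³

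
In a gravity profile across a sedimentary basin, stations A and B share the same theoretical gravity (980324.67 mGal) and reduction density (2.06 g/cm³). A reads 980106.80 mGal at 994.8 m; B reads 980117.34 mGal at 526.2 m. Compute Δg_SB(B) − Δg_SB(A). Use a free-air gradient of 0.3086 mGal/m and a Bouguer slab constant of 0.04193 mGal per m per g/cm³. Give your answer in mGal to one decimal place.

-93.6

Δg_SB(A) = 980106.80 − 980324.67 + 0.3086×994.8 − 0.04193×2.06×994.8 = 3.20 mGal
Δg_SB(B) = 980117.34 − 980324.67 + 0.3086×526.2 − 0.04193×2.06×526.2 = -90.40 mGal
Difference = -90.40 − (3.20) = -93.60 mGal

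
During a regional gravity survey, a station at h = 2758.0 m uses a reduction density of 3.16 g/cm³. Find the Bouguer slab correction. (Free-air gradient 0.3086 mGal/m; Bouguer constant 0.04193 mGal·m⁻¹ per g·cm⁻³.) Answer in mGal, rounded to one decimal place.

Bouguer slab correction = 0.04193 × 3.16 × 2758.0 = 365.4 mGal

365.4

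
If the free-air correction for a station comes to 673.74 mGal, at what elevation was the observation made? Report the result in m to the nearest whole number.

2183

h = 673.74 / 0.3086 = 2183.21 m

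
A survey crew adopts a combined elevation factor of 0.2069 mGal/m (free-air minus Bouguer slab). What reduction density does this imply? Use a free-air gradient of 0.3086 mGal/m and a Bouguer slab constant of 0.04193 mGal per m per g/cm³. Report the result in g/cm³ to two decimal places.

2.43

0.2069 = 0.3086 − 0.04193 × ρ
ρ = (0.3086 − 0.2069) / 0.04193 = 2.43 g/cm³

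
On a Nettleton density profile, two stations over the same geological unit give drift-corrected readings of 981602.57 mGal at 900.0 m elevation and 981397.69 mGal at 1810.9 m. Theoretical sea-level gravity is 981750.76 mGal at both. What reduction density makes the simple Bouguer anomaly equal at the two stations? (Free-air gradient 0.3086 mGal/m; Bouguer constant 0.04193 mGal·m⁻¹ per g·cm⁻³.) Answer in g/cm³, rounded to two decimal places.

2.00

Δg_obs = 981397.69 − 981602.57 = -204.88 mGal over Δh = 1810.9 − 900.0 = 910.9 m
Equal Bouguer anomalies ⇒ Δg_obs + (0.3086 − 0.04193ρ)·Δh = 0
0.3086 − 0.04193ρ = −Δg_obs/Δh = 0.22492
ρ = (0.3086 − 0.22492) / 0.04193 = 2.00 g/cm³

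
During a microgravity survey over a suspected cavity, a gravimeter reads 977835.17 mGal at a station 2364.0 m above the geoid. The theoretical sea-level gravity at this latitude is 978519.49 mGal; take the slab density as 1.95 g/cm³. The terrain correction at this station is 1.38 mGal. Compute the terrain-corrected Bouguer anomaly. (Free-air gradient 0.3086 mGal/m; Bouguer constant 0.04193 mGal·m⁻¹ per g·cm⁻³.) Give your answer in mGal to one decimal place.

Free-air correction = 0.3086 × 2364.0 = 729.53 mGal
Free-air anomaly = 977835.17 − 978519.49 + (729.53) = 45.21 mGal
Bouguer slab correction = 0.04193 × 1.95 × 2364.0 = 193.29 mGal
Simple Bouguer anomaly = 45.21 − (193.29) = -148.08 mGal
Complete Bouguer anomaly = -148.08 + 1.38 = -146.70 mGal

-146.7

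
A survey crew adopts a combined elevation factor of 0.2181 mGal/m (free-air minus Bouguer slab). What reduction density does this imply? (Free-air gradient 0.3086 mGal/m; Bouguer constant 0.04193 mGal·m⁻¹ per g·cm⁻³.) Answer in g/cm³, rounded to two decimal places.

0.2181 = 0.3086 − 0.04193 × ρ
ρ = (0.3086 − 0.2181) / 0.04193 = 2.16 g/cm³

2.16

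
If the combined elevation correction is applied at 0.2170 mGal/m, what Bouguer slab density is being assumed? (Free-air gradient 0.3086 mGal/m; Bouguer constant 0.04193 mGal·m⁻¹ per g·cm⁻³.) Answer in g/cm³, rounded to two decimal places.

0.2170 = 0.3086 − 0.04193 × ρ
ρ = (0.3086 − 0.2170) / 0.04193 = 2.18 g/cm³

2.18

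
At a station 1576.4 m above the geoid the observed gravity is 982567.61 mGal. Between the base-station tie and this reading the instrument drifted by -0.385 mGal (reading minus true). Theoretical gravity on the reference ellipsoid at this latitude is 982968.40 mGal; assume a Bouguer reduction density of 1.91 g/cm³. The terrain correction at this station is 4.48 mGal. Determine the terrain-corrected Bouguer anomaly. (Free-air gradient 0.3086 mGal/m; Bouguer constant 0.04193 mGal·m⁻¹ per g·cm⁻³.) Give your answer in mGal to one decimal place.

-35.7

Drift-corrected reading = 982567.61 − (-0.385) = 982567.995 mGal
Free-air correction = 0.3086 × 1576.4 = 486.48 mGal
Free-air anomaly = 982567.995 − 982968.40 + (486.48) = 86.075 mGal
Bouguer slab correction = 0.04193 × 1.91 × 1576.4 = 126.25 mGal
Simple Bouguer anomaly = 86.075 − (126.25) = -40.175 mGal
Complete Bouguer anomaly = -40.175 + 4.48 = -35.695 mGal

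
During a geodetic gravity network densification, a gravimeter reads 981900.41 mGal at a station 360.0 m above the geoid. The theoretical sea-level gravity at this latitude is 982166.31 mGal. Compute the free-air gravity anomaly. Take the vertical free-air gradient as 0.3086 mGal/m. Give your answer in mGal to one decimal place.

Free-air correction = 0.3086 × 360.0 = 111.10 mGal
Free-air anomaly = 981900.41 − 982166.31 + (111.10) = -154.80 mGal

-154.8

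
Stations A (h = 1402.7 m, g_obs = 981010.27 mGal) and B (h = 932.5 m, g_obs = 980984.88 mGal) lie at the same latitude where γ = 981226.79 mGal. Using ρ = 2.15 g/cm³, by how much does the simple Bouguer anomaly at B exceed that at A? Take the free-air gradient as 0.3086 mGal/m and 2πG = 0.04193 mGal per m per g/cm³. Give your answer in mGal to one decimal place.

-128.1

Δg_SB(A) = 981010.27 − 981226.79 + 0.3086×1402.7 − 0.04193×2.15×1402.7 = 89.90 mGal
Δg_SB(B) = 980984.88 − 981226.79 + 0.3086×932.5 − 0.04193×2.15×932.5 = -38.20 mGal
Difference = -38.20 − (89.90) = -128.10 mGal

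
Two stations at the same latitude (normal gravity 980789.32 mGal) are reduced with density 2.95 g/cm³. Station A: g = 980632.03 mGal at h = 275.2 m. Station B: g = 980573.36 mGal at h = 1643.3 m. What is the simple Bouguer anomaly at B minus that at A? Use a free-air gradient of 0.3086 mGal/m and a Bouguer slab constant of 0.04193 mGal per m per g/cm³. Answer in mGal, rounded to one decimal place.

194.3

Δg_SB(A) = 980632.03 − 980789.32 + 0.3086×275.2 − 0.04193×2.95×275.2 = -106.40 mGal
Δg_SB(B) = 980573.36 − 980789.32 + 0.3086×1643.3 − 0.04193×2.95×1643.3 = 87.90 mGal
Difference = 87.90 − (-106.40) = 194.30 mGal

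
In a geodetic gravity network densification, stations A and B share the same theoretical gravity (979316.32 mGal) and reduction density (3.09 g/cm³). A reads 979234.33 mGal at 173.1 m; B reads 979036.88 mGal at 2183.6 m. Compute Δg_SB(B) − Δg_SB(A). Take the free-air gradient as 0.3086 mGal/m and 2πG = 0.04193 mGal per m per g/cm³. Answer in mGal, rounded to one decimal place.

162.5

Δg_SB(A) = 979234.33 − 979316.32 + 0.3086×173.1 − 0.04193×3.09×173.1 = -51.00 mGal
Δg_SB(B) = 979036.88 − 979316.32 + 0.3086×2183.6 − 0.04193×3.09×2183.6 = 111.50 mGal
Difference = 111.50 − (-51.00) = 162.50 mGal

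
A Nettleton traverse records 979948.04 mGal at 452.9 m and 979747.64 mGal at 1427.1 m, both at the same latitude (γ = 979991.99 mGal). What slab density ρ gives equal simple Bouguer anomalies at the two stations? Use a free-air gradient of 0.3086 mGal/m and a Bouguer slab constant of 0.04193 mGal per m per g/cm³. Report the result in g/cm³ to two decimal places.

Δg_obs = 979747.64 − 979948.04 = -200.40 mGal over Δh = 1427.1 − 452.9 = 974.2 m
Equal Bouguer anomalies ⇒ Δg_obs + (0.3086 − 0.04193ρ)·Δh = 0
0.3086 − 0.04193ρ = −Δg_obs/Δh = 0.20571
ρ = (0.3086 − 0.20571) / 0.04193 = 2.45 g/cm³

2.45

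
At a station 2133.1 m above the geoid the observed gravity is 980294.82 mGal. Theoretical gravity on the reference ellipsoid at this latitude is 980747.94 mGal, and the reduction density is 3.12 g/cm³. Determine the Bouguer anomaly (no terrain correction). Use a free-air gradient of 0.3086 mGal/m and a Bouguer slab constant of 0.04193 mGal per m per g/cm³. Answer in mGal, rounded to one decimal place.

Free-air correction = 0.3086 × 2133.1 = 658.27 mGal
Free-air anomaly = 980294.82 − 980747.94 + (658.27) = 205.15 mGal
Bouguer slab correction = 0.04193 × 3.12 × 2133.1 = 279.06 mGal
Simple Bouguer anomaly = 205.15 − (279.06) = -73.91 mGal

-73.9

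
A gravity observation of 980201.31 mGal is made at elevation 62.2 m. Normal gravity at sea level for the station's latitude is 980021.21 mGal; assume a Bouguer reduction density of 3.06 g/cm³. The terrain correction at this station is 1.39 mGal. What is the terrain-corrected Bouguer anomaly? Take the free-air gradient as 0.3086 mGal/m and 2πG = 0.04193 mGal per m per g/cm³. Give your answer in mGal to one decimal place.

192.7

Free-air correction = 0.3086 × 62.2 = 19.19 mGal
Free-air anomaly = 980201.31 − 980021.21 + (19.19) = 199.29 mGal
Bouguer slab correction = 0.04193 × 3.06 × 62.2 = 7.98 mGal
Simple Bouguer anomaly = 199.29 − (7.98) = 191.31 mGal
Complete Bouguer anomaly = 191.31 + 1.39 = 192.70 mGal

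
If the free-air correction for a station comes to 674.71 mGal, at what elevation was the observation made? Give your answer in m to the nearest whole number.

2186

h = 674.71 / 0.3086 = 2186.36 m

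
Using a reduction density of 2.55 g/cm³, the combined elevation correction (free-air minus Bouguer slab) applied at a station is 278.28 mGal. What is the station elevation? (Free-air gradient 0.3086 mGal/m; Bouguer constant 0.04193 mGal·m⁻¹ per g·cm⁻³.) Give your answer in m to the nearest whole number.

Combined gradient = 0.3086 − 0.04193 × 2.55 = 0.2016785 mGal/m
h = 278.28 / 0.2016785 = 1379.82 m

1380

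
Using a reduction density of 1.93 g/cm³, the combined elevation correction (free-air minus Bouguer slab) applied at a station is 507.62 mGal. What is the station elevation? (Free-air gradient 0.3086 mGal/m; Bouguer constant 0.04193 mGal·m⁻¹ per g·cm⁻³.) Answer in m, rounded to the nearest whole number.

2230

Combined gradient = 0.3086 − 0.04193 × 1.93 = 0.2276751 mGal/m
h = 507.62 / 0.2276751 = 2229.58 m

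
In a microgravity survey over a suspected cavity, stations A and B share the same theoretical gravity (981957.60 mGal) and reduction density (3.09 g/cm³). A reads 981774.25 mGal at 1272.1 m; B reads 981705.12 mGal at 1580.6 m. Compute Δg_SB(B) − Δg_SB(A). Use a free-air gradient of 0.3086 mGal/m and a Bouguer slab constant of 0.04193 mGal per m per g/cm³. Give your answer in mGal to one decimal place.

-13.9

Δg_SB(A) = 981774.25 − 981957.60 + 0.3086×1272.1 − 0.04193×3.09×1272.1 = 44.40 mGal
Δg_SB(B) = 981705.12 − 981957.60 + 0.3086×1580.6 − 0.04193×3.09×1580.6 = 30.50 mGal
Difference = 30.50 − (44.40) = -13.90 mGal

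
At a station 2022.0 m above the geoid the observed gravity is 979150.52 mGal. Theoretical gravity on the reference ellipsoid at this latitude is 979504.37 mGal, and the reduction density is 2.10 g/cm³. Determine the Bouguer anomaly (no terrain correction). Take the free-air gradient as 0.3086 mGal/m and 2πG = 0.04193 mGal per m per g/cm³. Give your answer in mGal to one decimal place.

Free-air correction = 0.3086 × 2022.0 = 623.99 mGal
Free-air anomaly = 979150.52 − 979504.37 + (623.99) = 270.14 mGal
Bouguer slab correction = 0.04193 × 2.10 × 2022.0 = 178.04 mGal
Simple Bouguer anomaly = 270.14 − (178.04) = 92.10 mGal

92.1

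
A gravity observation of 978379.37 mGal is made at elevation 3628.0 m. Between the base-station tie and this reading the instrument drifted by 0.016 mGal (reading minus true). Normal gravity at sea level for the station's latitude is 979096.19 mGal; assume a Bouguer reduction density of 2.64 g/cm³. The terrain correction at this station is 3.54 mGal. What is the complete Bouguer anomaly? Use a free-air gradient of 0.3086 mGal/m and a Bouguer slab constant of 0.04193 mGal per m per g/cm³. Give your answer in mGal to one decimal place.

4.7

Drift-corrected reading = 978379.37 − (0.016) = 978379.354 mGal
Free-air correction = 0.3086 × 3628.0 = 1119.60 mGal
Free-air anomaly = 978379.354 − 979096.19 + (1119.60) = 402.764 mGal
Bouguer slab correction = 0.04193 × 2.64 × 3628.0 = 401.60 mGal
Simple Bouguer anomaly = 402.764 − (401.60) = 1.164 mGal
Complete Bouguer anomaly = 1.164 + 3.54 = 4.704 mGal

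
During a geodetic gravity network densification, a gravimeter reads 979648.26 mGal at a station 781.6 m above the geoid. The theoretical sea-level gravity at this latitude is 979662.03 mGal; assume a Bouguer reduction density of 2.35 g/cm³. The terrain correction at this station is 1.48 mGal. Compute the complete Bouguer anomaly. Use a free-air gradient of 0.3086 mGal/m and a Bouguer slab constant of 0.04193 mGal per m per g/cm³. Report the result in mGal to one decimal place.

151.9

Free-air correction = 0.3086 × 781.6 = 241.20 mGal
Free-air anomaly = 979648.26 − 979662.03 + (241.20) = 227.43 mGal
Bouguer slab correction = 0.04193 × 2.35 × 781.6 = 77.02 mGal
Simple Bouguer anomaly = 227.43 − (77.02) = 150.41 mGal
Complete Bouguer anomaly = 150.41 + 1.48 = 151.89 mGal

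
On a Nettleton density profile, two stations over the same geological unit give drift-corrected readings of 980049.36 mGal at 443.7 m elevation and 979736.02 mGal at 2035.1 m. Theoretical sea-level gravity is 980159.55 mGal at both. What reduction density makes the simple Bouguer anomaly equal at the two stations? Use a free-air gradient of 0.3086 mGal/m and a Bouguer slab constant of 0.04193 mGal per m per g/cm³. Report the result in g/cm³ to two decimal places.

2.66

Δg_obs = 979736.02 − 980049.36 = -313.34 mGal over Δh = 2035.1 − 443.7 = 1591.4 m
Equal Bouguer anomalies ⇒ Δg_obs + (0.3086 − 0.04193ρ)·Δh = 0
0.3086 − 0.04193ρ = −Δg_obs/Δh = 0.19690
ρ = (0.3086 − 0.19690) / 0.04193 = 2.66 g/cm³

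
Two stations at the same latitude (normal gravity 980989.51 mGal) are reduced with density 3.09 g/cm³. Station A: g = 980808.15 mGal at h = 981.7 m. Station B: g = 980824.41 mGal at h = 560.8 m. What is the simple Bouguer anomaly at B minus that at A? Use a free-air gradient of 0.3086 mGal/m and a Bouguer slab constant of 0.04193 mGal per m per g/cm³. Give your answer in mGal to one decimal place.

Δg_SB(A) = 980808.15 − 980989.51 + 0.3086×981.7 − 0.04193×3.09×981.7 = -5.60 mGal
Δg_SB(B) = 980824.41 − 980989.51 + 0.3086×560.8 − 0.04193×3.09×560.8 = -64.70 mGal
Difference = -64.70 − (-5.60) = -59.10 mGal

-59.1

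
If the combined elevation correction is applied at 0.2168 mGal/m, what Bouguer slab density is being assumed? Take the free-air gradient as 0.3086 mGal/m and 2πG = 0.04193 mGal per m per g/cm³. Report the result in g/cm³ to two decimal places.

0.2168 = 0.3086 − 0.04193 × ρ
ρ = (0.3086 − 0.2168) / 0.04193 = 2.19 g/cm³

2.19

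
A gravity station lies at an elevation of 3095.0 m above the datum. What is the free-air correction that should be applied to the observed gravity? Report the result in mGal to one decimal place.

955.1

Free-air correction = 0.3086 × 3095.0 = 955.1 mGal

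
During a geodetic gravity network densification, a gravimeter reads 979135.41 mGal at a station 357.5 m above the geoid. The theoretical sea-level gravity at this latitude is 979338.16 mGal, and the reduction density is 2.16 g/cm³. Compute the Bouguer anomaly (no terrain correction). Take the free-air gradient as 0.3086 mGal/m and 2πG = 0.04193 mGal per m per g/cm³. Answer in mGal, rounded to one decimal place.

Free-air correction = 0.3086 × 357.5 = 110.32 mGal
Free-air anomaly = 979135.41 − 979338.16 + (110.32) = -92.43 mGal
Bouguer slab correction = 0.04193 × 2.16 × 357.5 = 32.38 mGal
Simple Bouguer anomaly = -92.43 − (32.38) = -124.81 mGal

-124.8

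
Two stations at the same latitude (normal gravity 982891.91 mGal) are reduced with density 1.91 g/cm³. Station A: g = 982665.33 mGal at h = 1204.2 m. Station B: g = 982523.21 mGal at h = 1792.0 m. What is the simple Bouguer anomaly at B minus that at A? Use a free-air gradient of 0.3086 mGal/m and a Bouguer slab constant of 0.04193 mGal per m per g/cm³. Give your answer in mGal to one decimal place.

-7.8

Δg_SB(A) = 982665.33 − 982891.91 + 0.3086×1204.2 − 0.04193×1.91×1204.2 = 48.60 mGal
Δg_SB(B) = 982523.21 − 982891.91 + 0.3086×1792.0 − 0.04193×1.91×1792.0 = 40.80 mGal
Difference = 40.80 − (48.60) = -7.80 mGal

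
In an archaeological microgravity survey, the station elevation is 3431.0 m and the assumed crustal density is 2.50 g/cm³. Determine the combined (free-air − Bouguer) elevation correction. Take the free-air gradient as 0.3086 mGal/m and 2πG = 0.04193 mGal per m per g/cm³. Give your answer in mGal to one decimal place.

699.2

Combined gradient = 0.3086 − 0.04193 × 2.50 = 0.2037750 mGal/m
Combined elevation correction = 0.2037750 × 3431.0 = 699.2 mGal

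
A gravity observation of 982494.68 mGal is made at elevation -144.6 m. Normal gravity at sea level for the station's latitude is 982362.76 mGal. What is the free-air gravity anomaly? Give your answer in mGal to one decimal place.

87.3

Free-air correction = 0.3086 × -144.6 = -44.62 mGal
Free-air anomaly = 982494.68 − 982362.76 + (-44.62) = 87.30 mGal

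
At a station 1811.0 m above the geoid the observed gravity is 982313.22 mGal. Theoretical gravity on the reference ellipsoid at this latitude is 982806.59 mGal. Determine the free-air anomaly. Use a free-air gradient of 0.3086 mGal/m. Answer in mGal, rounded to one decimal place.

65.5

Free-air correction = 0.3086 × 1811.0 = 558.87 mGal
Free-air anomaly = 982313.22 − 982806.59 + (558.87) = 65.50 mGal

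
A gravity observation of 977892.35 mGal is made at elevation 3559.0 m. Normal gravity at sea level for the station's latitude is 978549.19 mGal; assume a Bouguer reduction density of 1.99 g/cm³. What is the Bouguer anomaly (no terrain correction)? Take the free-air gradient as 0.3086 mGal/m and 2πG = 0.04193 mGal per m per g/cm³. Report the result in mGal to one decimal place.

144.5

Free-air correction = 0.3086 × 3559.0 = 1098.31 mGal
Free-air anomaly = 977892.35 − 978549.19 + (1098.31) = 441.47 mGal
Bouguer slab correction = 0.04193 × 1.99 × 3559.0 = 296.97 mGal
Simple Bouguer anomaly = 441.47 − (296.97) = 144.50 mGal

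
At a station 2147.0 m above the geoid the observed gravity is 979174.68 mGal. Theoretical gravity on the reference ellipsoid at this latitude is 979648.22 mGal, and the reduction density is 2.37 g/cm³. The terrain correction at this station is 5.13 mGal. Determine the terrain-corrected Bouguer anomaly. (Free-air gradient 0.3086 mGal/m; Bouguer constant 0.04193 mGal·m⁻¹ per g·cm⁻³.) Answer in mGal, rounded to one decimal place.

-19.2

Free-air correction = 0.3086 × 2147.0 = 662.56 mGal
Free-air anomaly = 979174.68 − 979648.22 + (662.56) = 189.02 mGal
Bouguer slab correction = 0.04193 × 2.37 × 2147.0 = 213.36 mGal
Simple Bouguer anomaly = 189.02 − (213.36) = -24.34 mGal
Complete Bouguer anomaly = -24.34 + 5.13 = -19.21 mGal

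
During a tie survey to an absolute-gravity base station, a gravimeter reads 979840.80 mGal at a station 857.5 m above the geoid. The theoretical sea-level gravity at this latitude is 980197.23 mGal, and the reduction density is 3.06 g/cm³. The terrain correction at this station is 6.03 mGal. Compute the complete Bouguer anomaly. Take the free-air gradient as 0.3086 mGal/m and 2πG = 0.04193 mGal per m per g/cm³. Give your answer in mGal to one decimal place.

Free-air correction = 0.3086 × 857.5 = 264.62 mGal
Free-air anomaly = 979840.80 − 980197.23 + (264.62) = -91.81 mGal
Bouguer slab correction = 0.04193 × 3.06 × 857.5 = 110.02 mGal
Simple Bouguer anomaly = -91.81 − (110.02) = -201.83 mGal
Complete Bouguer anomaly = -201.83 + 6.03 = -195.80 mGal

-195.8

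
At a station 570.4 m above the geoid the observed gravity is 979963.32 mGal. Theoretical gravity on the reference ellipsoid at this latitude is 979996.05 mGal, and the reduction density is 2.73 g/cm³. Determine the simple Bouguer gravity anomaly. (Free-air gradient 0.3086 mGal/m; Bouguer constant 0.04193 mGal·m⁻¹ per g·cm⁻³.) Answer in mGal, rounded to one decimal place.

Free-air correction = 0.3086 × 570.4 = 176.03 mGal
Free-air anomaly = 979963.32 − 979996.05 + (176.03) = 143.30 mGal
Bouguer slab correction = 0.04193 × 2.73 × 570.4 = 65.29 mGal
Simple Bouguer anomaly = 143.30 − (65.29) = 78.01 mGal

78.0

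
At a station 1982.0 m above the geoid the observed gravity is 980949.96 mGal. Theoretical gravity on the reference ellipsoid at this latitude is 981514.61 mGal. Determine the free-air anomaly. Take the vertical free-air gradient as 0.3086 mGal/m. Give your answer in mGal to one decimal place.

47.0

Free-air correction = 0.3086 × 1982.0 = 611.65 mGal
Free-air anomaly = 980949.96 − 981514.61 + (611.65) = 47.00 mGal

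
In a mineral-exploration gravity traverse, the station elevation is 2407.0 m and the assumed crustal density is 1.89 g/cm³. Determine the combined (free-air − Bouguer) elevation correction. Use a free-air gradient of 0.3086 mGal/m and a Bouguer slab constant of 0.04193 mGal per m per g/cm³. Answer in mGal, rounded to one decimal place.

Combined gradient = 0.3086 − 0.04193 × 1.89 = 0.2293523 mGal/m
Combined elevation correction = 0.2293523 × 2407.0 = 552.1 mGal

552.1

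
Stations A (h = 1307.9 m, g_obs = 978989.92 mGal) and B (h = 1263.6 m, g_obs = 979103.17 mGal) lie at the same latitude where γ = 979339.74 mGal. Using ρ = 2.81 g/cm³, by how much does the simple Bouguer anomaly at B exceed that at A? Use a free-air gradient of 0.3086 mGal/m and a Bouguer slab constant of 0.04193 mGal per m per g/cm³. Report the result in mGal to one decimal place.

104.8

Δg_SB(A) = 978989.92 − 979339.74 + 0.3086×1307.9 − 0.04193×2.81×1307.9 = -100.30 mGal
Δg_SB(B) = 979103.17 − 979339.74 + 0.3086×1263.6 − 0.04193×2.81×1263.6 = 4.50 mGal
Difference = 4.50 − (-100.30) = 104.80 mGal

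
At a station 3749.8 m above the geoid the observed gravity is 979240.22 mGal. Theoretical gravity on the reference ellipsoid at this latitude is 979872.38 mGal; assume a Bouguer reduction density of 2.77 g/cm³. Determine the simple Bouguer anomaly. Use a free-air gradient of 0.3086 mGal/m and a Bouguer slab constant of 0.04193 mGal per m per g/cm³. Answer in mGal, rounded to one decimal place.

89.5

Free-air correction = 0.3086 × 3749.8 = 1157.19 mGal
Free-air anomaly = 979240.22 − 979872.38 + (1157.19) = 525.03 mGal
Bouguer slab correction = 0.04193 × 2.77 × 3749.8 = 435.52 mGal
Simple Bouguer anomaly = 525.03 − (435.52) = 89.51 mGal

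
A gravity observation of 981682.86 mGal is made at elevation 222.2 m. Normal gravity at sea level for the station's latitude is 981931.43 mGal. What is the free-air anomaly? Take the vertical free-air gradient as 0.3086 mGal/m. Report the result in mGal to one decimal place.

Free-air correction = 0.3086 × 222.2 = 68.57 mGal
Free-air anomaly = 981682.86 − 981931.43 + (68.57) = -180.00 mGal

-180.0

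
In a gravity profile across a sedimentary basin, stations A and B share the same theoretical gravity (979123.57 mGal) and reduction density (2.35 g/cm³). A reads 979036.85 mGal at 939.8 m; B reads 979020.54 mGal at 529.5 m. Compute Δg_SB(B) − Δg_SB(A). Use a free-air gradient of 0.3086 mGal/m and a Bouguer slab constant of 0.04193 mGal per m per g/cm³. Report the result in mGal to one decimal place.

Δg_SB(A) = 979036.85 − 979123.57 + 0.3086×939.8 − 0.04193×2.35×939.8 = 110.70 mGal
Δg_SB(B) = 979020.54 − 979123.57 + 0.3086×529.5 − 0.04193×2.35×529.5 = 8.20 mGal
Difference = 8.20 − (110.70) = -102.50 mGal

-102.5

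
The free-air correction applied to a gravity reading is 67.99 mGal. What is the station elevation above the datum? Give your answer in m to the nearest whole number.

220

h = 67.99 / 0.3086 = 220.32 m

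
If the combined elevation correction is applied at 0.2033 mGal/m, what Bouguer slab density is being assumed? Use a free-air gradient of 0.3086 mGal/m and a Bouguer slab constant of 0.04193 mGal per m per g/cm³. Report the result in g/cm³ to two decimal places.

2.51

0.2033 = 0.3086 − 0.04193 × ρ
ρ = (0.3086 − 0.2033) / 0.04193 = 2.51 g/cm³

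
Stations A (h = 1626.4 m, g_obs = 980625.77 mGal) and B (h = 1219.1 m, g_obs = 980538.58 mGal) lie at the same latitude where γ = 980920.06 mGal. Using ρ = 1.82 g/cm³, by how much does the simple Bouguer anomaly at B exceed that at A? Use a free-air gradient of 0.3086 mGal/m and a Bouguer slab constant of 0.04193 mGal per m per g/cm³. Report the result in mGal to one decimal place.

Δg_SB(A) = 980625.77 − 980920.06 + 0.3086×1626.4 − 0.04193×1.82×1626.4 = 83.50 mGal
Δg_SB(B) = 980538.58 − 980920.06 + 0.3086×1219.1 − 0.04193×1.82×1219.1 = -98.30 mGal
Difference = -98.30 − (83.50) = -181.80 mGal

-181.8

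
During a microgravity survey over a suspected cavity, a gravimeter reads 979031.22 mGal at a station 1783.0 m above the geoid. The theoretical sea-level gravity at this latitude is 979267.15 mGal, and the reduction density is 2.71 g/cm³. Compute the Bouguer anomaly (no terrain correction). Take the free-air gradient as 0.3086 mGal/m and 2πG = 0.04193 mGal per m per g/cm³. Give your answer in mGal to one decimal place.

111.7

Free-air correction = 0.3086 × 1783.0 = 550.23 mGal
Free-air anomaly = 979031.22 − 979267.15 + (550.23) = 314.30 mGal
Bouguer slab correction = 0.04193 × 2.71 × 1783.0 = 202.60 mGal
Simple Bouguer anomaly = 314.30 − (202.60) = 111.70 mGal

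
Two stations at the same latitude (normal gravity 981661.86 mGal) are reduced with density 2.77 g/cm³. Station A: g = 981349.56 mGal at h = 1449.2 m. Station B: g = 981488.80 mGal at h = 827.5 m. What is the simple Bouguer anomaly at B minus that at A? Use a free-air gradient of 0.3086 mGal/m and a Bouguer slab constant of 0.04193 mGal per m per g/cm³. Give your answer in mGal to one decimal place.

19.6

Δg_SB(A) = 981349.56 − 981661.86 + 0.3086×1449.2 − 0.04193×2.77×1449.2 = -33.40 mGal
Δg_SB(B) = 981488.80 − 981661.86 + 0.3086×827.5 − 0.04193×2.77×827.5 = -13.80 mGal
Difference = -13.80 − (-33.40) = 19.60 mGal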